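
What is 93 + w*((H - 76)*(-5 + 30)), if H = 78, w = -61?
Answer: -2957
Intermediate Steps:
93 + w*((H - 76)*(-5 + 30)) = 93 - 61*(78 - 76)*(-5 + 30) = 93 - 122*25 = 93 - 61*50 = 93 - 3050 = -2957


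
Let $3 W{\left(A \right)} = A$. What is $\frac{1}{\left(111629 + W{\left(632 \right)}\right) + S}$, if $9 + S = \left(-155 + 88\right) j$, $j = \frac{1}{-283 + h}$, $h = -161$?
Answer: $\frac{148}{16550961} \approx 8.9421 \cdot 10^{-6}$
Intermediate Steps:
$W{\left(A \right)} = \frac{A}{3}$
$j = - \frac{1}{444}$ ($j = \frac{1}{-283 - 161} = \frac{1}{-444} = - \frac{1}{444} \approx -0.0022523$)
$S = - \frac{3929}{444}$ ($S = -9 + \left(-155 + 88\right) \left(- \frac{1}{444}\right) = -9 - - \frac{67}{444} = -9 + \frac{67}{444} = - \frac{3929}{444} \approx -8.8491$)
$\frac{1}{\left(111629 + W{\left(632 \right)}\right) + S} = \frac{1}{\left(111629 + \frac{1}{3} \cdot 632\right) - \frac{3929}{444}} = \frac{1}{\left(111629 + \frac{632}{3}\right) - \frac{3929}{444}} = \frac{1}{\frac{335519}{3} - \frac{3929}{444}} = \frac{1}{\frac{16550961}{148}} = \frac{148}{16550961}$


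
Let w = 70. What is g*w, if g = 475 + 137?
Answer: 42840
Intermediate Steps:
g = 612
g*w = 612*70 = 42840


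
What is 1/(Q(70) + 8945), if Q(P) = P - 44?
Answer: 1/8971 ≈ 0.00011147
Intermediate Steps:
Q(P) = -44 + P
1/(Q(70) + 8945) = 1/((-44 + 70) + 8945) = 1/(26 + 8945) = 1/8971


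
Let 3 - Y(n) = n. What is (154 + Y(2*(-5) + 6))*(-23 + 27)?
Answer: 644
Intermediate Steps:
Y(n) = 3 - n
(154 + Y(2*(-5) + 6))*(-23 + 27) = (154 + (3 - (2*(-5) + 6)))*(-23 + 27) = (154 + (3 - (-10 + 6)))*4 = (154 + (3 - 1*(-4)))*4 = (154 + (3 + 4))*4 = (154 + 7)*4 = 161*4 = 644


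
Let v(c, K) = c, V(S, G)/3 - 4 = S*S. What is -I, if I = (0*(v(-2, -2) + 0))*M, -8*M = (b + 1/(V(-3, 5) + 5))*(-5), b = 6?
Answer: 0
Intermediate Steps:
V(S, G) = 12 + 3*S² (V(S, G) = 12 + 3*(S*S) = 12 + 3*S²)
M = 1325/352 (M = -(6 + 1/((12 + 3*(-3)²) + 5))*(-5)/8 = -(6 + 1/((12 + 3*9) + 5))*(-5)/8 = -(6 + 1/((12 + 27) + 5))*(-5)/8 = -(6 + 1/(39 + 5))*(-5)/8 = -(6 + 1/44)*(-5)/8 = -265*(-5)/352 = -⅛*(-1325/44) = 1325/352 ≈ 3.7642)
I = 0 (I = (0*(-2 + 0))*(1325/352) = (0*(-2))*(1325/352) = 0*(1325/352) = 0)
-I = -1*0 = 0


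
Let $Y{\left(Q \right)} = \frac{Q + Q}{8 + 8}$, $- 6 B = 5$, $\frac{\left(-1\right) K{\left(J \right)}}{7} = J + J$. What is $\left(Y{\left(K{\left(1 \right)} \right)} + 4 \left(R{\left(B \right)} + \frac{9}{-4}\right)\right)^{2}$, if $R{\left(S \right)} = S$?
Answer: $\frac{28561}{144} \approx 198.34$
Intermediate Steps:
$K{\left(J \right)} = - 14 J$ ($K{\left(J \right)} = - 7 \left(J + J\right) = - 7 \cdot 2 J = - 14 J$)
$B = - \frac{5}{6}$ ($B = \left(- \frac{1}{6}\right) 5 = - \frac{5}{6} \approx -0.83333$)
$Y{\left(Q \right)} = \frac{Q}{8}$ ($Y{\left(Q \right)} = \frac{2 Q}{16} = 2 Q \frac{1}{16} = \frac{Q}{8}$)
$\left(Y{\left(K{\left(1 \right)} \right)} + 4 \left(R{\left(B \right)} + \frac{9}{-4}\right)\right)^{2} = \left(\frac{\left(-14\right) 1}{8} + 4 \left(- \frac{5}{6} + \frac{9}{-4}\right)\right)^{2} = \left(\frac{1}{8} \left(-14\right) + 4 \left(- \frac{5}{6} + 9 \left(- \frac{1}{4}\right)\right)\right)^{2} = \left(- \frac{7}{4} + 4 \left(- \frac{5}{6} - \frac{9}{4}\right)\right)^{2} = \left(- \frac{7}{4} + 4 \left(- \frac{37}{12}\right)\right)^{2} = \left(- \frac{7}{4} - \frac{37}{3}\right)^{2} = \left(- \frac{169}{12}\right)^{2} = \frac{28561}{144}$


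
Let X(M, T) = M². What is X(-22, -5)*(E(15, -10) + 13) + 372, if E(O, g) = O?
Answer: 13924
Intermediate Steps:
X(-22, -5)*(E(15, -10) + 13) + 372 = (-22)²*(15 + 13) + 372 = 484*28 + 372 = 13552 + 372 = 13924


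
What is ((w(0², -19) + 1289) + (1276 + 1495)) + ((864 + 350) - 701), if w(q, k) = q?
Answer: 4573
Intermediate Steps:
((w(0², -19) + 1289) + (1276 + 1495)) + ((864 + 350) - 701) = ((0² + 1289) + (1276 + 1495)) + ((864 + 350) - 701) = ((0 + 1289) + 2771) + (1214 - 701) = (1289 + 2771) + 513 = 4060 + 513 = 4573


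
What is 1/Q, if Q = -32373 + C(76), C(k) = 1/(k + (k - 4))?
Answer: -148/4791203 ≈ -3.0890e-5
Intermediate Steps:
C(k) = 1/(-4 + 2*k) (C(k) = 1/(k + (-4 + k)) = 1/(-4 + 2*k))
Q = -4791203/148 (Q = -32373 + 1/(2*(-2 + 76)) = -32373 + (½)/74 = -32373 + (½)*(1/74) = -32373 + 1/148 = -4791203/148 ≈ -32373.)
1/Q = 1/(-4791203/148) = -148/4791203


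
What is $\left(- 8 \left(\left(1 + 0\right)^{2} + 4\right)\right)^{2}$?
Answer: $1600$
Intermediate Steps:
$\left(- 8 \left(\left(1 + 0\right)^{2} + 4\right)\right)^{2} = \left(- 8 \left(1^{2} + 4\right)\right)^{2} = \left(- 8 \left(1 + 4\right)\right)^{2} = \left(\left(-8\right) 5\right)^{2} = \left(-40\right)^{2} = 1600$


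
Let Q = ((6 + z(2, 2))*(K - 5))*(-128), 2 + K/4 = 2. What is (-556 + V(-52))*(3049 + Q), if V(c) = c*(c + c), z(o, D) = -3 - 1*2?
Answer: 17899028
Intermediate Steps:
z(o, D) = -5 (z(o, D) = -3 - 2 = -5)
K = 0 (K = -8 + 4*2 = -8 + 8 = 0)
V(c) = 2*c² (V(c) = c*(2*c) = 2*c²)
Q = 640 (Q = ((6 - 5)*(0 - 5))*(-128) = (1*(-5))*(-128) = -5*(-128) = 640)
(-556 + V(-52))*(3049 + Q) = (-556 + 2*(-52)²)*(3049 + 640) = (-556 + 2*2704)*3689 = (-556 + 5408)*3689 = 4852*3689 = 17899028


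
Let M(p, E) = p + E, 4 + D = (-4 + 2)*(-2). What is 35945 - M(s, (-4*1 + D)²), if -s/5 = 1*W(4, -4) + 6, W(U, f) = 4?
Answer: 35979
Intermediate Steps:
D = 0 (D = -4 + (-4 + 2)*(-2) = -4 - 2*(-2) = -4 + 4 = 0)
s = -50 (s = -5*(1*4 + 6) = -5*(4 + 6) = -5*10 = -50)
M(p, E) = E + p
35945 - M(s, (-4*1 + D)²) = 35945 - ((-4*1 + 0)² - 50) = 35945 - ((-4 + 0)² - 50) = 35945 - ((-4)² - 50) = 35945 - (16 - 50) = 35945 - 1*(-34) = 35945 + 34 = 35979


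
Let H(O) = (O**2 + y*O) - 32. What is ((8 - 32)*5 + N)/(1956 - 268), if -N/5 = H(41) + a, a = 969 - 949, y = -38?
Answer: -675/1688 ≈ -0.39988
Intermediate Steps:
H(O) = -32 + O**2 - 38*O (H(O) = (O**2 - 38*O) - 32 = -32 + O**2 - 38*O)
a = 20
N = -555 (N = -5*((-32 + 41**2 - 38*41) + 20) = -5*((-32 + 1681 - 1558) + 20) = -5*(91 + 20) = -5*111 = -555)
((8 - 32)*5 + N)/(1956 - 268) = ((8 - 32)*5 - 555)/(1956 - 268) = (-24*5 - 555)/1688 = (-120 - 555)*(1/1688) = -675*1/1688 = -675/1688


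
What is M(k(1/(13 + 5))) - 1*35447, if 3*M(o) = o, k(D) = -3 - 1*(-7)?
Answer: -106337/3 ≈ -35446.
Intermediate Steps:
k(D) = 4 (k(D) = -3 + 7 = 4)
M(o) = o/3
M(k(1/(13 + 5))) - 1*35447 = (1/3)*4 - 1*35447 = 4/3 - 35447 = -106337/3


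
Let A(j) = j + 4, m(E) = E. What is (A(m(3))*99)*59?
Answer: 40887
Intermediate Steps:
A(j) = 4 + j
(A(m(3))*99)*59 = ((4 + 3)*99)*59 = (7*99)*59 = 693*59 = 40887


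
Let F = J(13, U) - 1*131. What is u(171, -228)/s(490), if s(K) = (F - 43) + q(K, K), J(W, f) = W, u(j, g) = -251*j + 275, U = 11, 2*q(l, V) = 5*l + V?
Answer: -42646/1309 ≈ -32.579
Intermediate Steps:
q(l, V) = V/2 + 5*l/2 (q(l, V) = (5*l + V)/2 = (V + 5*l)/2 = V/2 + 5*l/2)
u(j, g) = 275 - 251*j
F = -118 (F = 13 - 1*131 = 13 - 131 = -118)
s(K) = -161 + 3*K (s(K) = (-118 - 43) + (K/2 + 5*K/2) = -161 + 3*K)
u(171, -228)/s(490) = (275 - 251*171)/(-161 + 3*490) = (275 - 42921)/(-161 + 1470) = -42646/1309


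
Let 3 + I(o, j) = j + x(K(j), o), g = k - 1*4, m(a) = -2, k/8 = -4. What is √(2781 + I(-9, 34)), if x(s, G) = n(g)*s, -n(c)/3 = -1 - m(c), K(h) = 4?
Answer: 20*√7 ≈ 52.915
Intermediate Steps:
k = -32 (k = 8*(-4) = -32)
g = -36 (g = -32 - 1*4 = -32 - 4 = -36)
n(c) = -3 (n(c) = -3*(-1 - 1*(-2)) = -3*(-1 + 2) = -3*1 = -3)
x(s, G) = -3*s
I(o, j) = -15 + j (I(o, j) = -3 + (j - 3*4) = -3 + (j - 12) = -3 + (-12 + j) = -15 + j)
√(2781 + I(-9, 34)) = √(2781 + (-15 + 34)) = √(2781 + 19) = √2800 = 20*√7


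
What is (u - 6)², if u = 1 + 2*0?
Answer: 25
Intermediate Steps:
u = 1 (u = 1 + 0 = 1)
(u - 6)² = (1 - 6)² = (-5)² = 25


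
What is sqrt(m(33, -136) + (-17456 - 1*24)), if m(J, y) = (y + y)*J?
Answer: 2*I*sqrt(6614) ≈ 162.65*I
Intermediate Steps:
m(J, y) = 2*J*y (m(J, y) = (2*y)*J = 2*J*y)
sqrt(m(33, -136) + (-17456 - 1*24)) = sqrt(2*33*(-136) + (-17456 - 1*24)) = sqrt(-8976 + (-17456 - 24)) = sqrt(-8976 - 17480) = sqrt(-26456) = 2*I*sqrt(6614)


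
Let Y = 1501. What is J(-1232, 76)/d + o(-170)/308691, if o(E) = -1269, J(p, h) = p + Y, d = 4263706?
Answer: -197318705/48746950698 ≈ -0.0040478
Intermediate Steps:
J(p, h) = 1501 + p (J(p, h) = p + 1501 = 1501 + p)
J(-1232, 76)/d + o(-170)/308691 = (1501 - 1232)/4263706 - 1269/308691 = 269*(1/4263706) - 1269*1/308691 = 269/4263706 - 47/11433 = -197318705/48746950698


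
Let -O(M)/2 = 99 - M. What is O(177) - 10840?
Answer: -10684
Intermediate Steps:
O(M) = -198 + 2*M (O(M) = -2*(99 - M) = -198 + 2*M)
O(177) - 10840 = (-198 + 2*177) - 10840 = (-198 + 354) - 10840 = 156 - 10840 = -10684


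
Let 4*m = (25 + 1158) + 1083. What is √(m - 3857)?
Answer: I*√13162/2 ≈ 57.363*I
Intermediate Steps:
m = 1133/2 (m = ((25 + 1158) + 1083)/4 = (1183 + 1083)/4 = (¼)*2266 = 1133/2 ≈ 566.50)
√(m - 3857) = √(1133/2 - 3857) = √(-6581/2) = I*√13162/2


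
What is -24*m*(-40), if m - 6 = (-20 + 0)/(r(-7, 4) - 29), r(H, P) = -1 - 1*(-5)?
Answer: 6528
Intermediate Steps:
r(H, P) = 4 (r(H, P) = -1 + 5 = 4)
m = 34/5 (m = 6 + (-20 + 0)/(4 - 29) = 6 - 20/(-25) = 6 - 20*(-1/25) = 6 + ⅘ = 34/5 ≈ 6.8000)
-24*m*(-40) = -24*34/5*(-40) = -816/5*(-40) = 6528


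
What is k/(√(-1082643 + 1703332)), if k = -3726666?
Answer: -3726666*√620689/620689 ≈ -4730.2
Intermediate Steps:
k/(√(-1082643 + 1703332)) = -3726666/√(-1082643 + 1703332) = -3726666*√620689/620689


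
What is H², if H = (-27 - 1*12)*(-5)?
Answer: 38025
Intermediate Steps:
H = 195 (H = (-27 - 12)*(-5) = -39*(-5) = 195)
H² = 195² = 38025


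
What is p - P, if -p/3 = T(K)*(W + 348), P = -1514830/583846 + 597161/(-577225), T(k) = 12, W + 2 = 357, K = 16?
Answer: -4263919436102922/168505253675 ≈ -25304.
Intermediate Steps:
W = 355 (W = -2 + 357 = 355)
P = -611523903978/168505253675 (P = -1514830*1/583846 + 597161*(-1/577225) = -757415/291923 - 597161/577225 = -611523903978/168505253675 ≈ -3.6291)
p = -25308 (p = -36*(355 + 348) = -36*703 = -3*8436 = -25308)
p - P = -25308 - 1*(-611523903978/168505253675) = -25308 + 611523903978/168505253675 = -4263919436102922/168505253675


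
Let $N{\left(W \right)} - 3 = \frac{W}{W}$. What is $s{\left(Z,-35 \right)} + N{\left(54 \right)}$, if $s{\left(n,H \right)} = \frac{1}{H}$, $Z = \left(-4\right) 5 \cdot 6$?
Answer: $\frac{139}{35} \approx 3.9714$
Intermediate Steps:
$N{\left(W \right)} = 4$ ($N{\left(W \right)} = 3 + \frac{W}{W} = 3 + 1 = 4$)
$Z = -120$ ($Z = \left(-20\right) 6 = -120$)
$s{\left(Z,-35 \right)} + N{\left(54 \right)} = \frac{1}{-35} + 4 = - \frac{1}{35} + 4 = \frac{139}{35}$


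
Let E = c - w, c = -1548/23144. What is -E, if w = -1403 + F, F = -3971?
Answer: -31093577/5786 ≈ -5373.9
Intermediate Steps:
c = -387/5786 (c = -1548*1/23144 = -387/5786 ≈ -0.066886)
w = -5374 (w = -1403 - 3971 = -5374)
E = 31093577/5786 (E = -387/5786 - 1*(-5374) = -387/5786 + 5374 = 31093577/5786 ≈ 5373.9)
-E = -1*31093577/5786 = -31093577/5786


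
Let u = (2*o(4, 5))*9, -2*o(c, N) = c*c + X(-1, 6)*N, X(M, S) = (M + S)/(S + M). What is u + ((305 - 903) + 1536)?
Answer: 749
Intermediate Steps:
X(M, S) = 1 (X(M, S) = (M + S)/(M + S) = 1)
o(c, N) = -N/2 - c²/2 (o(c, N) = -(c*c + 1*N)/2 = -(c² + N)/2 = -(N + c²)/2 = -N/2 - c²/2)
u = -189 (u = (2*(-½*5 - ½*4²))*9 = (2*(-5/2 - ½*16))*9 = (2*(-5/2 - 8))*9 = (2*(-21/2))*9 = -21*9 = -189)
u + ((305 - 903) + 1536) = -189 + ((305 - 903) + 1536) = -189 + (-598 + 1536) = -189 + 938 = 749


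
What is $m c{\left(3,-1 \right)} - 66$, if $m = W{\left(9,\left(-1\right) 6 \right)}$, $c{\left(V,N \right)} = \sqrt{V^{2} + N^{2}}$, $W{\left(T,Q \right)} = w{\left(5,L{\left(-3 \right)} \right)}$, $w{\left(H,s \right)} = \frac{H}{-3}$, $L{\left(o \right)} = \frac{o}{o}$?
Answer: $-66 - \frac{5 \sqrt{10}}{3} \approx -71.271$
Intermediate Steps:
$L{\left(o \right)} = 1$
$w{\left(H,s \right)} = - \frac{H}{3}$ ($w{\left(H,s \right)} = H \left(- \frac{1}{3}\right) = - \frac{H}{3}$)
$W{\left(T,Q \right)} = - \frac{5}{3}$ ($W{\left(T,Q \right)} = \left(- \frac{1}{3}\right) 5 = - \frac{5}{3}$)
$c{\left(V,N \right)} = \sqrt{N^{2} + V^{2}}$
$m = - \frac{5}{3} \approx -1.6667$
$m c{\left(3,-1 \right)} - 66 = - \frac{5 \sqrt{\left(-1\right)^{2} + 3^{2}}}{3} - 66 = - \frac{5 \sqrt{1 + 9}}{3} - 66 = - \frac{5 \sqrt{10}}{3} - 66 = -66 - \frac{5 \sqrt{10}}{3}$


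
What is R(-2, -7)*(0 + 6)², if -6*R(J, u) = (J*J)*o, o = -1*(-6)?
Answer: -144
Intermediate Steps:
o = 6
R(J, u) = -J² (R(J, u) = -J*J*6/6 = -J²*6/6 = -J²)
R(-2, -7)*(0 + 6)² = (-1*(-2)²)*(0 + 6)² = -1*4*6² = -4*36 = -144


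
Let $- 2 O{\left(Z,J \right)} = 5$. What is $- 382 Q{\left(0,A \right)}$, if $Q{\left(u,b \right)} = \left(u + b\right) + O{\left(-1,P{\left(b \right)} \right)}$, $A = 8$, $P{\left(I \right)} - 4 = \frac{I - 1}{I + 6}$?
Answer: $-2101$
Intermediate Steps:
$P{\left(I \right)} = 4 + \frac{-1 + I}{6 + I}$ ($P{\left(I \right)} = 4 + \frac{I - 1}{I + 6} = 4 + \frac{-1 + I}{6 + I}$)
$O{\left(Z,J \right)} = - \frac{5}{2}$ ($O{\left(Z,J \right)} = \left(- \frac{1}{2}\right) 5 = - \frac{5}{2}$)
$Q{\left(u,b \right)} = - \frac{5}{2} + b + u$ ($Q{\left(u,b \right)} = \left(u + b\right) - \frac{5}{2} = \left(b + u\right) - \frac{5}{2} = - \frac{5}{2} + b + u$)
$- 382 Q{\left(0,A \right)} = - 382 \left(- \frac{5}{2} + 8 + 0\right) = \left(-382\right) \frac{11}{2} = -2101$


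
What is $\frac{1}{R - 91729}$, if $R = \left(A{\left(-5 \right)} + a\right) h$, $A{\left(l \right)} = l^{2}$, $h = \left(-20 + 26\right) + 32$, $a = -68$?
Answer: $- \frac{1}{93363} \approx -1.0711 \cdot 10^{-5}$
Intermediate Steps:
$h = 38$ ($h = 6 + 32 = 38$)
$R = -1634$ ($R = \left(\left(-5\right)^{2} - 68\right) 38 = \left(25 - 68\right) 38 = \left(-43\right) 38 = -1634$)
$\frac{1}{R - 91729} = \frac{1}{-1634 - 91729} = \frac{1}{-93363} = - \frac{1}{93363}$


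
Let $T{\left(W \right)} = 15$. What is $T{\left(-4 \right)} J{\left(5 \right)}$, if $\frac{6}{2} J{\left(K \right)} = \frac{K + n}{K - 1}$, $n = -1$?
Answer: $5$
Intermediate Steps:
$J{\left(K \right)} = \frac{1}{3}$ ($J{\left(K \right)} = \frac{\left(K - 1\right) \frac{1}{K - 1}}{3} = \frac{\left(-1 + K\right) \frac{1}{-1 + K}}{3} = \frac{1}{3} \cdot 1 = \frac{1}{3}$)
$T{\left(-4 \right)} J{\left(5 \right)} = 15 \cdot \frac{1}{3} = 5$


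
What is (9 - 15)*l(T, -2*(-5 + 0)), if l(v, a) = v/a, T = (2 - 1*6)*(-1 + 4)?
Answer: 36/5 ≈ 7.2000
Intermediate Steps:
T = -12 (T = (2 - 6)*3 = -4*3 = -12)
(9 - 15)*l(T, -2*(-5 + 0)) = (9 - 15)*(-12*(-1/(2*(-5 + 0)))) = -(-72)/((-2*(-5))) = -(-72)/10 = -6*(-6/5) = 36/5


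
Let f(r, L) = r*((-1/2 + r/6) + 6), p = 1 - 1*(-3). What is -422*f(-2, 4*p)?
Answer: 13082/3 ≈ 4360.7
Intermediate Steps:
p = 4 (p = 1 + 3 = 4)
f(r, L) = r*(11/2 + r/6) (f(r, L) = r*((-1*1/2 + r*(1/6)) + 6) = r*((-1/2 + r/6) + 6) = r*(11/2 + r/6))
-422*f(-2, 4*p) = -211*(-2)*(33 - 2)/3 = -211*(-2)*31/3 = -422*(-31/3) = 13082/3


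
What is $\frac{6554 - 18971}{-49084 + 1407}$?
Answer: $\frac{12417}{47677} \approx 0.26044$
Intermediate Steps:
$\frac{6554 - 18971}{-49084 + 1407} = - \frac{12417}{-47677} = \left(-12417\right) \left(- \frac{1}{47677}\right) = \frac{12417}{47677}$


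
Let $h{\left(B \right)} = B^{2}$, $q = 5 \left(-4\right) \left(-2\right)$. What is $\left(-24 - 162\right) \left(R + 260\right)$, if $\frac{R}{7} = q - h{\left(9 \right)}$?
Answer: $5022$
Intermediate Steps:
$q = 40$ ($q = \left(-20\right) \left(-2\right) = 40$)
$R = -287$ ($R = 7 \left(40 - 9^{2}\right) = 7 \left(40 - 81\right) = 7 \left(-41\right) = -287$)
$\left(-24 - 162\right) \left(R + 260\right) = \left(-24 - 162\right) \left(-287 + 260\right) = \left(-24 - 162\right) \left(-27\right) = \left(-186\right) \left(-27\right) = 5022$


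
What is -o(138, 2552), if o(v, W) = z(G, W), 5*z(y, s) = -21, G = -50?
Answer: 21/5 ≈ 4.2000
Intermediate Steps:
z(y, s) = -21/5 (z(y, s) = (⅕)*(-21) = -21/5)
o(v, W) = -21/5
-o(138, 2552) = -1*(-21/5) = 21/5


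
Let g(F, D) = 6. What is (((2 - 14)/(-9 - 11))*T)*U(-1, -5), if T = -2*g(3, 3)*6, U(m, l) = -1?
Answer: 216/5 ≈ 43.200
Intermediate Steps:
T = -72 (T = -2*6*6 = -12*6 = -72)
(((2 - 14)/(-9 - 11))*T)*U(-1, -5) = (((2 - 14)/(-9 - 11))*(-72))*(-1) = (-12/(-20)*(-72))*(-1) = (-12*(-1/20)*(-72))*(-1) = ((3/5)*(-72))*(-1) = -216/5*(-1) = 216/5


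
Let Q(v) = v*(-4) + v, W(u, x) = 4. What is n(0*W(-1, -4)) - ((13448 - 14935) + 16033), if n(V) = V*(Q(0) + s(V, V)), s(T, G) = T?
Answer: -14546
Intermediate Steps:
Q(v) = -3*v (Q(v) = -4*v + v = -3*v)
n(V) = V² (n(V) = V*(-3*0 + V) = V*(0 + V) = V*V = V²)
n(0*W(-1, -4)) - ((13448 - 14935) + 16033) = (0*4)² - ((13448 - 14935) + 16033) = 0² - (-1487 + 16033) = 0 - 1*14546 = 0 - 14546 = -14546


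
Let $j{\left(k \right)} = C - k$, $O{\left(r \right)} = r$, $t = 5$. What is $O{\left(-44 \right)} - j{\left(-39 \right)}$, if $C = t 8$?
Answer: $-123$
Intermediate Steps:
$C = 40$ ($C = 5 \cdot 8 = 40$)
$j{\left(k \right)} = 40 - k$
$O{\left(-44 \right)} - j{\left(-39 \right)} = -44 - \left(40 - -39\right) = -44 - \left(40 + 39\right) = -44 - 79 = -123$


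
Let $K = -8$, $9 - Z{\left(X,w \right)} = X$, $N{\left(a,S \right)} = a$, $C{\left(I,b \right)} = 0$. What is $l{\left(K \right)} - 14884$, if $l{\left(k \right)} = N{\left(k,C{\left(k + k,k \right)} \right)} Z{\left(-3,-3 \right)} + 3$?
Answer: $-14977$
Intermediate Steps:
$Z{\left(X,w \right)} = 9 - X$
$l{\left(k \right)} = 3 + 12 k$ ($l{\left(k \right)} = k \left(9 - -3\right) + 3 = k \left(9 + 3\right) + 3 = k 12 + 3 = 12 k + 3 = 3 + 12 k$)
$l{\left(K \right)} - 14884 = \left(3 + 12 \left(-8\right)\right) - 14884 = \left(3 - 96\right) - 14884 = -93 - 14884 = -14977$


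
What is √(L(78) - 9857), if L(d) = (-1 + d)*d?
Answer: I*√3851 ≈ 62.056*I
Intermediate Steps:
L(d) = d*(-1 + d)
√(L(78) - 9857) = √(78*(-1 + 78) - 9857) = √(78*77 - 9857) = √(6006 - 9857) = √(-3851) = I*√3851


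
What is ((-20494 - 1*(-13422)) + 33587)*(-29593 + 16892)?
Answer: -336767015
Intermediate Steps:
((-20494 - 1*(-13422)) + 33587)*(-29593 + 16892) = ((-20494 + 13422) + 33587)*(-12701) = (-7072 + 33587)*(-12701) = 26515*(-12701) = -336767015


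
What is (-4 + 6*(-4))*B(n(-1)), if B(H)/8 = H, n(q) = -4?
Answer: 896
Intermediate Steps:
B(H) = 8*H
(-4 + 6*(-4))*B(n(-1)) = (-4 + 6*(-4))*(8*(-4)) = (-4 - 24)*(-32) = -28*(-32) = 896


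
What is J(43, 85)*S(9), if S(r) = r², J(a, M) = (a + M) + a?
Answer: 13851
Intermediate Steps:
J(a, M) = M + 2*a (J(a, M) = (M + a) + a = M + 2*a)
J(43, 85)*S(9) = (85 + 2*43)*9² = (85 + 86)*81 = 171*81 = 13851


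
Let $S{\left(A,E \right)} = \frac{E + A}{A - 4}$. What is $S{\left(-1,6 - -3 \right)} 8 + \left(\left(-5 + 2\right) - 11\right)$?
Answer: $- \frac{134}{5} \approx -26.8$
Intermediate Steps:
$S{\left(A,E \right)} = \frac{A + E}{-4 + A}$
$S{\left(-1,6 - -3 \right)} 8 + \left(\left(-5 + 2\right) - 11\right) = \frac{-1 + \left(6 - -3\right)}{-4 - 1} \cdot 8 + \left(\left(-5 + 2\right) - 11\right) = \frac{-1 + \left(6 + 3\right)}{-5} \cdot 8 - 14 = - \frac{-1 + 9}{5} \cdot 8 - 14 = \left(- \frac{1}{5}\right) 8 \cdot 8 - 14 = \left(- \frac{8}{5}\right) 8 - 14 = - \frac{64}{5} - 14 = - \frac{134}{5}$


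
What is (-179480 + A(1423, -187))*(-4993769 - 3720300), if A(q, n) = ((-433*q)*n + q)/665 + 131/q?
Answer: 7317811853094899/135185 ≈ 5.4132e+10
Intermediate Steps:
A(q, n) = 131/q + q/665 - 433*n*q/665 (A(q, n) = (-433*n*q + q)*(1/665) + 131/q = (q - 433*n*q)*(1/665) + 131/q = (q/665 - 433*n*q/665) + 131/q = 131/q + q/665 - 433*n*q/665)
(-179480 + A(1423, -187))*(-4993769 - 3720300) = (-179480 + (1/665)*(87115 + 1423²*(1 - 433*(-187)))/1423)*(-4993769 - 3720300) = (-179480 + (1/665)*(1/1423)*(87115 + 2024929*(1 + 80971)))*(-8714069) = (-179480 + (1/665)*(1/1423)*(87115 + 2024929*80972))*(-8714069) = (-179480 + (1/665)*(1/1423)*(87115 + 163962550988))*(-8714069) = (-179480 + (1/665)*(1/1423)*163962638103)*(-8714069) = (-179480 + 163962638103/946295)*(-8714069) = -5878388497/946295*(-8714069) = 7317811853094899/135185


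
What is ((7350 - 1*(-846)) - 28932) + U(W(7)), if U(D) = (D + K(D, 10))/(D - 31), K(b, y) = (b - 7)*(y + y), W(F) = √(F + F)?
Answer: -19632946/947 - 511*√14/947 ≈ -20734.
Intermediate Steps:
W(F) = √2*√F (W(F) = √(2*F) = √2*√F)
K(b, y) = 2*y*(-7 + b) (K(b, y) = (-7 + b)*(2*y) = 2*y*(-7 + b))
U(D) = (-140 + 21*D)/(-31 + D) (U(D) = (D + 2*10*(-7 + D))/(D - 31) = (D + (-140 + 20*D))/(-31 + D) = (-140 + 21*D)/(-31 + D))
((7350 - 1*(-846)) - 28932) + U(W(7)) = ((7350 - 1*(-846)) - 28932) + 7*(-20 + 3*(√2*√7))/(-31 + √2*√7) = ((7350 + 846) - 28932) + 7*(-20 + 3*√14)/(-31 + √14) = (8196 - 28932) + 7*(-20 + 3*√14)/(-31 + √14) = -20736 + 7*(-20 + 3*√14)/(-31 + √14)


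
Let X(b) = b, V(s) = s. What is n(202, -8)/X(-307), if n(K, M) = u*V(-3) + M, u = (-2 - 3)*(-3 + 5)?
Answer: -22/307 ≈ -0.071661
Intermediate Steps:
u = -10 (u = -5*2 = -10)
n(K, M) = 30 + M (n(K, M) = -10*(-3) + M = 30 + M)
n(202, -8)/X(-307) = (30 - 8)/(-307) = 22*(-1/307) = -22/307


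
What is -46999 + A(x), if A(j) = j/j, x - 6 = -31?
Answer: -46998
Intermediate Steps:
x = -25 (x = 6 - 31 = -25)
A(j) = 1
-46999 + A(x) = -46999 + 1 = -46998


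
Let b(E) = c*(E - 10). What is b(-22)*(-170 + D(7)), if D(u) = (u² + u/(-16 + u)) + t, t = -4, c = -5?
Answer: -181120/9 ≈ -20124.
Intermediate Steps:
b(E) = 50 - 5*E (b(E) = -5*(E - 10) = -5*(-10 + E) = 50 - 5*E)
D(u) = -4 + u² + u/(-16 + u) (D(u) = (u² + u/(-16 + u)) - 4 = -4 + u² + u/(-16 + u))
b(-22)*(-170 + D(7)) = (50 - 5*(-22))*(-170 + (64 + 7³ - 16*7² - 3*7)/(-16 + 7)) = (50 + 110)*(-170 + (64 + 343 - 16*49 - 21)/(-9)) = 160*(-170 - (64 + 343 - 784 - 21)/9) = 160*(-170 - ⅑*(-398)) = 160*(-170 + 398/9) = 160*(-1132/9) = -181120/9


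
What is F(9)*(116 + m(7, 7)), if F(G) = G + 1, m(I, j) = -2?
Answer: 1140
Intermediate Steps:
F(G) = 1 + G
F(9)*(116 + m(7, 7)) = (1 + 9)*(116 - 2) = 10*114 = 1140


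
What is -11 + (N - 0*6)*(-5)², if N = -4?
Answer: -111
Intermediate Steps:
-11 + (N - 0*6)*(-5)² = -11 + (-4 - 0*6)*(-5)² = -11 + (-4 - 5*0)*25 = -11 + (-4 + 0)*25 = -11 - 4*25 = -11 - 100 = -111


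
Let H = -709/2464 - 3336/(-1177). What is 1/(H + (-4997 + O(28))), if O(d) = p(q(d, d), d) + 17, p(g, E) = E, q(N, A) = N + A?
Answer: -263648/1304913495 ≈ -0.00020204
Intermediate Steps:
q(N, A) = A + N
H = 671401/263648 (H = -709*1/2464 - 3336*(-1/1177) = -709/2464 + 3336/1177 = 671401/263648 ≈ 2.5466)
O(d) = 17 + d (O(d) = d + 17 = 17 + d)
1/(H + (-4997 + O(28))) = 1/(671401/263648 + (-4997 + (17 + 28))) = 1/(671401/263648 + (-4997 + 45)) = 1/(671401/263648 - 4952) = 1/(-1304913495/263648) = -263648/1304913495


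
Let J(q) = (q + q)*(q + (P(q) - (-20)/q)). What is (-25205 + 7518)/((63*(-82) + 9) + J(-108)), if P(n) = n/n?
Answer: -17687/17995 ≈ -0.98288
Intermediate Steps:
P(n) = 1
J(q) = 2*q*(1 + q + 20/q) (J(q) = (q + q)*(q + (1 - (-20)/q)) = (2*q)*(q + (1 + 20/q)) = (2*q)*(1 + q + 20/q) = 2*q*(1 + q + 20/q))
(-25205 + 7518)/((63*(-82) + 9) + J(-108)) = (-25205 + 7518)/((63*(-82) + 9) + (40 + 2*(-108) + 2*(-108)**2)) = -17687/((-5166 + 9) + (40 - 216 + 2*11664)) = -17687/(-5157 + (40 - 216 + 23328)) = -17687/(-5157 + 23152) = -17687/17995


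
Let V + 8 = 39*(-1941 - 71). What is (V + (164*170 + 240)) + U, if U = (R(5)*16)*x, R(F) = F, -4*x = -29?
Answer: -49776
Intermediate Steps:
x = 29/4 (x = -1/4*(-29) = 29/4 ≈ 7.2500)
U = 580 (U = (5*16)*(29/4) = 80*(29/4) = 580)
V = -78476 (V = -8 + 39*(-1941 - 71) = -8 + 39*(-2012) = -8 - 78468 = -78476)
(V + (164*170 + 240)) + U = (-78476 + (164*170 + 240)) + 580 = (-78476 + (27880 + 240)) + 580 = (-78476 + 28120) + 580 = -50356 + 580 = -49776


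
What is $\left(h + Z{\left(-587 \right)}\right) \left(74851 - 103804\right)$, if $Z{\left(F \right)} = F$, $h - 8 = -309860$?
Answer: $8988140367$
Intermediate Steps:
$h = -309852$ ($h = 8 - 309860 = -309852$)
$\left(h + Z{\left(-587 \right)}\right) \left(74851 - 103804\right) = \left(-309852 - 587\right) \left(74851 - 103804\right) = \left(-310439\right) \left(-28953\right) = 8988140367$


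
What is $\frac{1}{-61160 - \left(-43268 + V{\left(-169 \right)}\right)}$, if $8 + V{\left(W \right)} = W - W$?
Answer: $- \frac{1}{17884} \approx -5.5916 \cdot 10^{-5}$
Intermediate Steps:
$V{\left(W \right)} = -8$ ($V{\left(W \right)} = -8 + \left(W - W\right) = -8 + 0 = -8$)
$\frac{1}{-61160 - \left(-43268 + V{\left(-169 \right)}\right)} = \frac{1}{-61160 + \left(43268 - -8\right)} = \frac{1}{-61160 + \left(43268 + 8\right)} = \frac{1}{-61160 + 43276} = \frac{1}{-17884} = - \frac{1}{17884}$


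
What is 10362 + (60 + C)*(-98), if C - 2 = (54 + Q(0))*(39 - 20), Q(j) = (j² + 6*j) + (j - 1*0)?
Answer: -96262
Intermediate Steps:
Q(j) = j² + 7*j (Q(j) = (j² + 6*j) + (j + 0) = (j² + 6*j) + j = j² + 7*j)
C = 1028 (C = 2 + (54 + 0*(7 + 0))*(39 - 20) = 2 + (54 + 0*7)*19 = 2 + (54 + 0)*19 = 2 + 54*19 = 2 + 1026 = 1028)
10362 + (60 + C)*(-98) = 10362 + (60 + 1028)*(-98) = 10362 + 1088*(-98) = 10362 - 106624 = -96262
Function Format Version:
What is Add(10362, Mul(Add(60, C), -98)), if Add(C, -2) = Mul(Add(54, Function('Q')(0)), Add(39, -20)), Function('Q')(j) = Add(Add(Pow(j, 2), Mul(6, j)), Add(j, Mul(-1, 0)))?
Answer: -96262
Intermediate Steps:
Function('Q')(j) = Add(Pow(j, 2), Mul(7, j)) (Function('Q')(j) = Add(Add(Pow(j, 2), Mul(6, j)), Add(j, 0)) = Add(Add(Pow(j, 2), Mul(6, j)), j) = Add(Pow(j, 2), Mul(7, j)))
C = 1028 (C = Add(2, Mul(Add(54, Mul(0, Add(7, 0))), Add(39, -20))) = Add(2, Mul(Add(54, Mul(0, 7)), 19)) = Add(2, Mul(Add(54, 0), 19)) = Add(2, Mul(54, 19)) = Add(2, 1026) = 1028)
Add(10362, Mul(Add(60, C), -98)) = Add(10362, Mul(Add(60, 1028), -98)) = Add(10362, Mul(1088, -98)) = Add(10362, -106624) = -96262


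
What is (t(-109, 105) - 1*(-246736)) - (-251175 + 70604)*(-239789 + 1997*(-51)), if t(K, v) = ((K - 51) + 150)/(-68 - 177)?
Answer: -3022776063578/49 ≈ -6.1689e+10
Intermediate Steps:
t(K, v) = -99/245 - K/245 (t(K, v) = ((-51 + K) + 150)/(-245) = (99 + K)*(-1/245) = -99/245 - K/245)
(t(-109, 105) - 1*(-246736)) - (-251175 + 70604)*(-239789 + 1997*(-51)) = ((-99/245 - 1/245*(-109)) - 1*(-246736)) - (-251175 + 70604)*(-239789 + 1997*(-51)) = ((-99/245 + 109/245) + 246736) - (-180571)*(-239789 - 101847) = (2/49 + 246736) - (-180571)*(-341636) = 12090066/49 - 1*61689554156 = 12090066/49 - 61689554156 = -3022776063578/49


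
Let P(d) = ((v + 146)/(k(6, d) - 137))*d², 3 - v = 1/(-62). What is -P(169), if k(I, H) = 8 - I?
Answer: 263875079/8370 ≈ 31526.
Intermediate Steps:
v = 187/62 (v = 3 - 1/(-62) = 3 - 1*(-1/62) = 3 + 1/62 = 187/62 ≈ 3.0161)
P(d) = -9239*d²/8370 (P(d) = ((187/62 + 146)/((8 - 1*6) - 137))*d² = (9239/(62*((8 - 6) - 137)))*d² = (9239/(62*(2 - 137)))*d² = ((9239/62)/(-135))*d² = ((9239/62)*(-1/135))*d² = -9239*d²/8370)
-P(169) = -(-9239)*169²/8370 = -(-9239)*28561/8370 = -1*(-263875079/8370) = 263875079/8370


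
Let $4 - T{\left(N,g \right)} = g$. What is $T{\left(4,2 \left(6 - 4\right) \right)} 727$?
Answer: $0$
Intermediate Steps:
$T{\left(N,g \right)} = 4 - g$
$T{\left(4,2 \left(6 - 4\right) \right)} 727 = \left(4 - 2 \left(6 - 4\right)\right) 727 = \left(4 - 2 \cdot 2\right) 727 = \left(4 - 4\right) 727 = 0 \cdot 727 = 0$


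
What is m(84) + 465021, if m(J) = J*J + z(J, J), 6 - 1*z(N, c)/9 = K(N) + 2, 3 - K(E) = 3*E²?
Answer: 662598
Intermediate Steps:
K(E) = 3 - 3*E²
z(N, c) = 9 + 27*N² (z(N, c) = 54 - 9*((3 - 3*N²) + 2) = 54 - 9*(5 - 3*N²) = 54 + (-45 + 27*N²) = 9 + 27*N²)
m(J) = 9 + 28*J² (m(J) = J*J + (9 + 27*J²) = J² + (9 + 27*J²) = 9 + 28*J²)
m(84) + 465021 = (9 + 28*84²) + 465021 = (9 + 28*7056) + 465021 = (9 + 197568) + 465021 = 197577 + 465021 = 662598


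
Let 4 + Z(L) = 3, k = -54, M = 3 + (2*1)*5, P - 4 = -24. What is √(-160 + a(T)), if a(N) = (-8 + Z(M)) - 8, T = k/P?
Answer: I*√177 ≈ 13.304*I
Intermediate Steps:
P = -20 (P = 4 - 24 = -20)
M = 13 (M = 3 + 2*5 = 3 + 10 = 13)
Z(L) = -1 (Z(L) = -4 + 3 = -1)
T = 27/10 (T = -54/(-20) = -54*(-1/20) = 27/10 ≈ 2.7000)
a(N) = -17 (a(N) = (-8 - 1) - 8 = -9 - 8 = -17)
√(-160 + a(T)) = √(-160 - 17) = √(-177) = I*√177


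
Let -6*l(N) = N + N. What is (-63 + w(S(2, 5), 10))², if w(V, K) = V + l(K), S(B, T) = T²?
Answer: 15376/9 ≈ 1708.4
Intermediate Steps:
l(N) = -N/3 (l(N) = -(N + N)/6 = -N/3)
w(V, K) = V - K/3
(-63 + w(S(2, 5), 10))² = (-63 + (5² - ⅓*10))² = (-63 + (25 - 10/3))² = (-63 + 65/3)² = (-124/3)² = 15376/9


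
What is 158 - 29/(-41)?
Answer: 6507/41 ≈ 158.71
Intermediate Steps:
158 - 29/(-41) = 158 - 29*(-1/41) = 158 + 29/41 = 6507/41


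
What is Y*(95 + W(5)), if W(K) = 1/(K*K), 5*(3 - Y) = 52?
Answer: -87912/125 ≈ -703.30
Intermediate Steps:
Y = -37/5 (Y = 3 - ⅕*52 = 3 - 52/5 = -37/5 ≈ -7.4000)
W(K) = K⁻²
Y*(95 + W(5)) = -37*(95 + 5⁻²)/5 = -37*(95 + 1/25)/5 = -37/5*2376/25 = -87912/125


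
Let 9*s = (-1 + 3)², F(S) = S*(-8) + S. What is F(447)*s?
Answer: -4172/3 ≈ -1390.7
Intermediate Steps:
F(S) = -7*S (F(S) = -8*S + S = -7*S)
s = 4/9 (s = (-1 + 3)²/9 = (⅑)*2² = (⅑)*4 = 4/9 ≈ 0.44444)
F(447)*s = -7*447*(4/9) = -3129*4/9 = -4172/3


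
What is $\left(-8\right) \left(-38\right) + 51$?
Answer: $355$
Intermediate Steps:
$\left(-8\right) \left(-38\right) + 51 = 304 + 51 = 355$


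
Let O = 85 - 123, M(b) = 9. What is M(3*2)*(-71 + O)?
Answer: -981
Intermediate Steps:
O = -38
M(3*2)*(-71 + O) = 9*(-71 - 38) = 9*(-109) = -981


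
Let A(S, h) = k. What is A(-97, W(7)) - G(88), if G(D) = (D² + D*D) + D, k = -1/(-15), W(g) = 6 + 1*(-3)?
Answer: -233639/15 ≈ -15576.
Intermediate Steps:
W(g) = 3 (W(g) = 6 - 3 = 3)
k = 1/15 (k = -1*(-1/15) = 1/15 ≈ 0.066667)
A(S, h) = 1/15
G(D) = D + 2*D² (G(D) = (D² + D²) + D = 2*D² + D = D + 2*D²)
A(-97, W(7)) - G(88) = 1/15 - 88*(1 + 2*88) = 1/15 - 88*(1 + 176) = 1/15 - 88*177 = 1/15 - 1*15576 = 1/15 - 15576 = -233639/15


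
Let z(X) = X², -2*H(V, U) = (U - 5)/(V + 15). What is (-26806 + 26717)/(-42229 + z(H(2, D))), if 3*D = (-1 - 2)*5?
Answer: 25721/12204156 ≈ 0.0021076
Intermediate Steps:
D = -5 (D = ((-1 - 2)*5)/3 = (-3*5)/3 = (⅓)*(-15) = -5)
H(V, U) = -(-5 + U)/(2*(15 + V)) (H(V, U) = -(U - 5)/(2*(V + 15)) = -(-5 + U)/(2*(15 + V)))
(-26806 + 26717)/(-42229 + z(H(2, D))) = (-26806 + 26717)/(-42229 + ((5 - 1*(-5))/(2*(15 + 2)))²) = -89/(-42229 + ((½)*(5 + 5)/17)²) = -89/(-42229 + ((½)*(1/17)*10)²) = -89/(-42229 + (5/17)²) = -89/(-42229 + 25/289) = -89/(-12204156/289) = -89*(-289/12204156) = 25721/12204156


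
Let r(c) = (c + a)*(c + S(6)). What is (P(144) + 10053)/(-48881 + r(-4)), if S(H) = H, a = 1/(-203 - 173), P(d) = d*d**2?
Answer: -62583884/1021237 ≈ -61.282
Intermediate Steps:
P(d) = d**3
a = -1/376 (a = 1/(-376) = -1/376 ≈ -0.0026596)
r(c) = (6 + c)*(-1/376 + c) (r(c) = (c - 1/376)*(c + 6) = (-1/376 + c)*(6 + c) = (6 + c)*(-1/376 + c))
(P(144) + 10053)/(-48881 + r(-4)) = (144**3 + 10053)/(-48881 + (-3/188 + (-4)**2 + (2255/376)*(-4))) = (2985984 + 10053)/(-48881 + (-3/188 + 16 - 2255/94)) = 2996037/(-48881 - 1505/188) = 2996037/(-9191133/188) = 2996037*(-188/9191133) = -62583884/1021237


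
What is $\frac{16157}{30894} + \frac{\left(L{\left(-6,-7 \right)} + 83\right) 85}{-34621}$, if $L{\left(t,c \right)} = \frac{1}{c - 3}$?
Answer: $\frac{170838463}{534790587} \approx 0.31945$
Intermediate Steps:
$L{\left(t,c \right)} = \frac{1}{-3 + c}$
$\frac{16157}{30894} + \frac{\left(L{\left(-6,-7 \right)} + 83\right) 85}{-34621} = \frac{16157}{30894} + \frac{\left(\frac{1}{-3 - 7} + 83\right) 85}{-34621} = 16157 \cdot \frac{1}{30894} + \left(\frac{1}{-10} + 83\right) 85 \left(- \frac{1}{34621}\right) = \frac{16157}{30894} + \left(- \frac{1}{10} + 83\right) 85 \left(- \frac{1}{34621}\right) = \frac{16157}{30894} + \frac{829}{10} \cdot 85 \left(- \frac{1}{34621}\right) = \frac{16157}{30894} + \frac{14093}{2} \left(- \frac{1}{34621}\right) = \frac{16157}{30894} - \frac{14093}{69242} = \frac{170838463}{534790587}$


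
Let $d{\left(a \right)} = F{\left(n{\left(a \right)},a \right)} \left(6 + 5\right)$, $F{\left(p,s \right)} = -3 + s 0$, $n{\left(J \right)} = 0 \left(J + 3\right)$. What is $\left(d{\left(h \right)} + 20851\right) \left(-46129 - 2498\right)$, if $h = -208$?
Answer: $-1012316886$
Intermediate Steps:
$n{\left(J \right)} = 0$ ($n{\left(J \right)} = 0 \left(3 + J\right) = 0$)
$F{\left(p,s \right)} = -3$ ($F{\left(p,s \right)} = -3 + 0 = -3$)
$d{\left(a \right)} = -33$ ($d{\left(a \right)} = - 3 \left(6 + 5\right) = \left(-3\right) 11 = -33$)
$\left(d{\left(h \right)} + 20851\right) \left(-46129 - 2498\right) = \left(-33 + 20851\right) \left(-46129 - 2498\right) = 20818 \left(-48627\right) = -1012316886$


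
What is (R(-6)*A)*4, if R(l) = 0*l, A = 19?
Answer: 0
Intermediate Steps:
R(l) = 0
(R(-6)*A)*4 = (0*19)*4 = 0*4 = 0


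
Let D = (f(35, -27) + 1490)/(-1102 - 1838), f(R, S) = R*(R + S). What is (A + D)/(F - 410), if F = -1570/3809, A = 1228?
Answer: -91633113/30639896 ≈ -2.9906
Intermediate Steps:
D = -59/98 (D = (35*(35 - 27) + 1490)/(-1102 - 1838) = (35*8 + 1490)/(-2940) = (280 + 1490)*(-1/2940) = 1770*(-1/2940) = -59/98 ≈ -0.60204)
F = -1570/3809 (F = -1570*1/3809 = -1570/3809 ≈ -0.41218)
(A + D)/(F - 410) = (1228 - 59/98)/(-1570/3809 - 410) = 120285/(98*(-1563260/3809)) = (120285/98)*(-3809/1563260) = -91633113/30639896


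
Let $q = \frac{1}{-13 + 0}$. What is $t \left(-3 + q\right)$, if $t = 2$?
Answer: $- \frac{80}{13} \approx -6.1538$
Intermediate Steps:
$q = - \frac{1}{13}$ ($q = \frac{1}{-13} = - \frac{1}{13} \approx -0.076923$)
$t \left(-3 + q\right) = 2 \left(-3 - \frac{1}{13}\right) = 2 \left(- \frac{40}{13}\right) = - \frac{80}{13}$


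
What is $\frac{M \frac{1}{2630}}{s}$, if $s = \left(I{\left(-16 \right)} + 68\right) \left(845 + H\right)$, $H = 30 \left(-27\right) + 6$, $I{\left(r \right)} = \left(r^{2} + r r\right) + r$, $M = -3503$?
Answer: $- \frac{3503}{60816120} \approx -5.76 \cdot 10^{-5}$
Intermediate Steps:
$I{\left(r \right)} = r + 2 r^{2}$ ($I{\left(r \right)} = \left(r^{2} + r^{2}\right) + r = 2 r^{2} + r = r + 2 r^{2}$)
$H = -804$ ($H = -810 + 6 = -804$)
$s = 23124$ ($s = \left(- 16 \left(1 + 2 \left(-16\right)\right) + 68\right) \left(845 - 804\right) = \left(- 16 \left(1 - 32\right) + 68\right) 41 = \left(\left(-16\right) \left(-31\right) + 68\right) 41 = \left(496 + 68\right) 41 = 564 \cdot 41 = 23124$)
$\frac{M \frac{1}{2630}}{s} = \frac{\left(-3503\right) \frac{1}{2630}}{23124} = \left(-3503\right) \frac{1}{2630} \cdot \frac{1}{23124} = \left(- \frac{3503}{2630}\right) \frac{1}{23124} = - \frac{3503}{60816120}$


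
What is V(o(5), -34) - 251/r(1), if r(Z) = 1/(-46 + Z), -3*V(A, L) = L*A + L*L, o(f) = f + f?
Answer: 11023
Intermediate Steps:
o(f) = 2*f
V(A, L) = -L²/3 - A*L/3 (V(A, L) = -(L*A + L*L)/3 = -(A*L + L²)/3 = -(L² + A*L)/3 = -L²/3 - A*L/3)
V(o(5), -34) - 251/r(1) = -⅓*(-34)*(2*5 - 34) - 251/(1/(-46 + 1)) = -⅓*(-34)*(10 - 34) - 251/(1/(-45)) = -⅓*(-34)*(-24) - 251/(-1/45) = -272 - 251*(-45) = -272 - 1*(-11295) = -272 + 11295 = 11023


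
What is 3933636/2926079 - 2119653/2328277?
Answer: 2956322094585/6812722435883 ≈ 0.43394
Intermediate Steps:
3933636/2926079 - 2119653/2328277 = 2956322094585/6812722435883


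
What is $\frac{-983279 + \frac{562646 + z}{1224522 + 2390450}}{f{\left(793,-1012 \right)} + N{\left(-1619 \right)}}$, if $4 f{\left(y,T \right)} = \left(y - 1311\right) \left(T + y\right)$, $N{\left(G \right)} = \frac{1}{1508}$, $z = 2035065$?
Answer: $- \frac{1340055342714829}{38650950757805} \approx -34.671$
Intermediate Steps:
$N{\left(G \right)} = \frac{1}{1508}$
$f{\left(y,T \right)} = \frac{\left(-1311 + y\right) \left(T + y\right)}{4}$ ($f{\left(y,T \right)} = \frac{\left(y - 1311\right) \left(T + y\right)}{4} = \frac{\left(-1311 + y\right) \left(T + y\right)}{4}$)
$\frac{-983279 + \frac{562646 + z}{1224522 + 2390450}}{f{\left(793,-1012 \right)} + N{\left(-1619 \right)}} = \frac{-983279 + \frac{562646 + 2035065}{1224522 + 2390450}}{\left(\left(- \frac{1311}{4}\right) \left(-1012\right) - \frac{1039623}{4} + \frac{793^{2}}{4} + \frac{1}{4} \left(-1012\right) 793\right) + \frac{1}{1508}} = \frac{-983279 + \frac{2597711}{3614972}}{\left(331683 - \frac{1039623}{4} + \frac{1}{4} \cdot 628849 - 200629\right) + \frac{1}{1508}} = \frac{-983279 + 2597711 \cdot \frac{1}{3614972}}{\left(331683 - \frac{1039623}{4} + \frac{628849}{4} - 200629\right) + \frac{1}{1508}} = \frac{-983279 + \frac{2597711}{3614972}}{\frac{56721}{2} + \frac{1}{1508}} = - \frac{3554523455477}{3614972 \cdot \frac{42767635}{1508}} = \left(- \frac{3554523455477}{3614972}\right) \frac{1508}{42767635} = - \frac{1340055342714829}{38650950757805}$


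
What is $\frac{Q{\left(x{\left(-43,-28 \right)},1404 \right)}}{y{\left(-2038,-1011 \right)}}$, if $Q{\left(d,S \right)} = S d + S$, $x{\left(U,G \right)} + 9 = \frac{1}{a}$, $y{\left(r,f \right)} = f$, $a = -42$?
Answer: $\frac{78}{7} \approx 11.143$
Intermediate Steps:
$x{\left(U,G \right)} = - \frac{379}{42}$ ($x{\left(U,G \right)} = -9 + \frac{1}{-42} = -9 - \frac{1}{42} = - \frac{379}{42}$)
$Q{\left(d,S \right)} = S + S d$
$\frac{Q{\left(x{\left(-43,-28 \right)},1404 \right)}}{y{\left(-2038,-1011 \right)}} = \frac{1404 \left(1 - \frac{379}{42}\right)}{-1011} = 1404 \left(- \frac{337}{42}\right) \left(- \frac{1}{1011}\right) = \left(- \frac{78858}{7}\right) \left(- \frac{1}{1011}\right) = \frac{78}{7}$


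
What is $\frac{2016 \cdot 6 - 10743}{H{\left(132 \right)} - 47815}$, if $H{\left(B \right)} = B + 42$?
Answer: $- \frac{123}{4331} \approx -0.0284$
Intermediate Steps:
$H{\left(B \right)} = 42 + B$
$\frac{2016 \cdot 6 - 10743}{H{\left(132 \right)} - 47815} = \frac{2016 \cdot 6 - 10743}{\left(42 + 132\right) - 47815} = \frac{12096 - 10743}{174 - 47815} = \frac{1353}{-47641} = 1353 \left(- \frac{1}{47641}\right) = - \frac{123}{4331}$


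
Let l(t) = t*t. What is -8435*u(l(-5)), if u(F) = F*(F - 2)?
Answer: -4850125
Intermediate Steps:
l(t) = t²
u(F) = F*(-2 + F)
-8435*u(l(-5)) = -8435*(-5)²*(-2 + (-5)²) = -210875*(-2 + 25) = -210875*23 = -8435*575 = -4850125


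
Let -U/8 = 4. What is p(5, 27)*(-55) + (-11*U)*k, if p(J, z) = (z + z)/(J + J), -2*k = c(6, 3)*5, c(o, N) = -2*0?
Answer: -297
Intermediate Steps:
U = -32 (U = -8*4 = -32)
c(o, N) = 0
k = 0 (k = -0*5 = -1/2*0 = 0)
p(J, z) = z/J (p(J, z) = (2*z)/((2*J)) = (2*z)*(1/(2*J)) = z/J)
p(5, 27)*(-55) + (-11*U)*k = (27/5)*(-55) - 11*(-32)*0 = (27*(1/5))*(-55) + 352*0 = (27/5)*(-55) + 0 = -297 + 0 = -297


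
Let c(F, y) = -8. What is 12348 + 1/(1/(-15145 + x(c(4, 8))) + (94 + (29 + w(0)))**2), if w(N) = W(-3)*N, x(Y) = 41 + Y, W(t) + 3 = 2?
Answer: 2823116426668/228629447 ≈ 12348.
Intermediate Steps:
W(t) = -1 (W(t) = -3 + 2 = -1)
w(N) = -N
12348 + 1/(1/(-15145 + x(c(4, 8))) + (94 + (29 + w(0)))**2) = 12348 + 1/(1/(-15145 + (41 - 8)) + (94 + (29 - 1*0))**2) = 12348 + 1/(1/(-15145 + 33) + (94 + (29 + 0))**2) = 12348 + 1/(1/(-15112) + (94 + 29)**2) = 12348 + 1/(-1/15112 + 123**2) = 12348 + 1/(-1/15112 + 15129) = 12348 + 1/(228629447/15112) = 12348 + 15112/228629447 = 2823116426668/228629447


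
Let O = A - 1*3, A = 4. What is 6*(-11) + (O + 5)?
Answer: -60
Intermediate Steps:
O = 1 (O = 4 - 1*3 = 4 - 3 = 1)
6*(-11) + (O + 5) = 6*(-11) + (1 + 5) = -66 + 6 = -60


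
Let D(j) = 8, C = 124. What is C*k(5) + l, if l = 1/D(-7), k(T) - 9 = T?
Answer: 13889/8 ≈ 1736.1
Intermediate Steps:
k(T) = 9 + T
l = 1/8 ≈ 0.12500
C*k(5) + l = 124*(9 + 5) + 1/8 = 124*14 + 1/8 = 1736 + 1/8 = 13889/8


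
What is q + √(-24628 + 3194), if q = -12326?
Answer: -12326 + I*√21434 ≈ -12326.0 + 146.4*I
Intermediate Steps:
q + √(-24628 + 3194) = -12326 + √(-24628 + 3194) = -12326 + √(-21434) = -12326 + I*√21434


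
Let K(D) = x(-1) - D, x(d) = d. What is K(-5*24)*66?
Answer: 7854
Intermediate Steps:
K(D) = -1 - D
K(-5*24)*66 = (-1 - (-5)*24)*66 = (-1 - 1*(-120))*66 = (-1 + 120)*66 = 119*66 = 7854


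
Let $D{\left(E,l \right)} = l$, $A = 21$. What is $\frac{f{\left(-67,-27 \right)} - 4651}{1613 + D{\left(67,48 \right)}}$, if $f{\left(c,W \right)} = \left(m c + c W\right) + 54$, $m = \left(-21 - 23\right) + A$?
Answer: $- \frac{1247}{1661} \approx -0.75075$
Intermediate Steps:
$m = -23$ ($m = \left(-21 - 23\right) + 21 = -44 + 21 = -23$)
$f{\left(c,W \right)} = 54 - 23 c + W c$ ($f{\left(c,W \right)} = \left(- 23 c + c W\right) + 54 = \left(- 23 c + W c\right) + 54 = 54 - 23 c + W c$)
$\frac{f{\left(-67,-27 \right)} - 4651}{1613 + D{\left(67,48 \right)}} = \frac{\left(54 - -1541 - -1809\right) - 4651}{1613 + 48} = \frac{\left(54 + 1541 + 1809\right) - 4651}{1661} = \left(3404 - 4651\right) \frac{1}{1661} = \left(-1247\right) \frac{1}{1661} = - \frac{1247}{1661}$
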